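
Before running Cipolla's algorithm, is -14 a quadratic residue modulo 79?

(-14|79)
  = (65|79)    [-14 ≡ 65 mod 79]
  = (79|65)    [QR: 65 ≡ 1 mod 4, sign kept]
  = (14|65)    [79 ≡ 14 mod 65]
  = (7|65)    [65 ≡ 1 mod 8 ⇒ (2|65) = +1]
  = (65|7)    [QR: 65 ≡ 1 mod 4, sign kept]
  = (2|7)    [65 ≡ 2 mod 7]
  = (1|7)    [7 ≡ 7 mod 8 ⇒ (2|7) = +1]
  = 1    [(1|7) = 1]
The Legendre symbol is 1, so x^2 ≡ -14 (mod 79) has solution.

yes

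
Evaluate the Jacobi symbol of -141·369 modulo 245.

1

By multiplicativity, (-141·369 / 245) = (-141 / 245)·(369 / 245).
First factor (-141 / 245):
Pull out -1: (-141 / 245) = (-1 / 245)·(141 / 245). Since 245 ≡ 1 (mod 4), (-1 / 245) = +1. Now have (141 / 245).
141 ≡ 1 (mod 4), so quadratic reciprocity gives (141 / 245) = (245 / 141). Reduce: 245 ≡ 104 (mod 141). Now have (104 / 141).
Factor out 2: 104 = 2^3·13. Since 141 ≡ 5 (mod 8), (2 / 141) = -1, and (2 / 141)^3 = -1. Now have -(13 / 141).
13 ≡ 1 (mod 4), so quadratic reciprocity gives (13 / 141) = (141 / 13). Reduce: 141 ≡ 11 (mod 13). Now have -(11 / 13).
13 ≡ 1 (mod 4), so quadratic reciprocity gives (11 / 13) = (13 / 11). Reduce: 13 ≡ 2 (mod 11). Now have -(2 / 11).
Factor out 2: 2 = 2. Since 11 ≡ 3 (mod 8), (2 / 11) = -1. Now have (1 / 11).
(1 / 11) = 1. Collecting the sign factors: 1.
Second factor (369 / 245):
Reduce the numerator: 369 ≡ 124 (mod 245), so (369 / 245) = (124 / 245).
Factor out 2: 124 = 2^2·31. Since 245 ≡ 5 (mod 8), (2 / 245) = -1, and (2 / 245)^2 = +1. Now have (31 / 245).
245 ≡ 1 (mod 4), so quadratic reciprocity gives (31 / 245) = (245 / 31). Reduce: 245 ≡ 28 (mod 31). Now have (28 / 31).
Factor out 2: 28 = 2^2·7. Since 31 ≡ 7 (mod 8), (2 / 31) = +1, and (2 / 31)^2 = +1. Now have (7 / 31).
Both 7 ≡ 3 and 31 ≡ 3 (mod 4), so reciprocity gives (7 / 31) = -(31 / 7). Reduce: 31 ≡ 3 (mod 7). Now have -(3 / 7).
Both 3 ≡ 3 and 7 ≡ 3 (mod 4), so reciprocity gives (3 / 7) = -(7 / 3). Reduce: 7 ≡ 1 (mod 3). Now have (1 / 3).
(1 / 3) = 1. Collecting the sign factors: 1.
Product: (1)·(1) = 1.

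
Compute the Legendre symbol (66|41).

1

Reduce the numerator: 66 ≡ 25 (mod 41), so (66|41) = (25|41).
25 ≡ 1 (mod 4), so quadratic reciprocity gives (25|41) = (41|25). Reduce: 41 ≡ 16 (mod 25). Now have (16|25).
Factor out 2: 16 = 2^4. Since 25 ≡ 1 (mod 8), (2|25) = +1, and (2|25)^4 = +1. Now have (1|25).
(1|25) = 1. Collecting the sign factors: 1.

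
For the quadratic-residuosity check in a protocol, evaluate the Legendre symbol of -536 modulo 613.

-1

Reduce the numerator: -536 ≡ 77 (mod 613), so (-536/613) = (77/613).
77 ≡ 1 (mod 4), so quadratic reciprocity gives (77/613) = (613/77). Reduce: 613 ≡ 74 (mod 77). Now have (74/77).
Factor out 2: 74 = 2·37. Since 77 ≡ 5 (mod 8), (2/77) = -1. Now have -(37/77).
37 ≡ 1 (mod 4), so quadratic reciprocity gives (37/77) = (77/37). Reduce: 77 ≡ 3 (mod 37). Now have -(3/37).
37 ≡ 1 (mod 4), so quadratic reciprocity gives (3/37) = (37/3). Reduce: 37 ≡ 1 (mod 3). Now have -(1/3).
(1/3) = 1. Collecting the sign factors: -1.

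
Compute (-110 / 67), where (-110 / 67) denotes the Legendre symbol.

(-110 / 67)
  = -(110 / 67)    [67 ≡ 3 mod 4 ⇒ (-1 / 67) = -1]
  = -(43 / 67)    [110 ≡ 43 mod 67]
  = (67 / 43)    [QR: both ≡ 3 mod 4, sign flips]
  = (24 / 43)    [67 ≡ 24 mod 43]
  = -(3 / 43)    [43 ≡ 3 mod 8 ⇒ (2 / 43)^3 = -1]
  = (43 / 3)    [QR: both ≡ 3 mod 4, sign flips]
  = (1 / 3)    [43 ≡ 1 mod 3]
  = 1    [(1 / 3) = 1]

1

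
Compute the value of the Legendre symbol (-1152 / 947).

(-1152 / 947)
  = (742 / 947)    [-1152 ≡ 742 mod 947]
  = -(371 / 947)    [947 ≡ 3 mod 8 ⇒ (2 / 947) = -1]
  = (947 / 371)    [QR: both ≡ 3 mod 4, sign flips]
  = (205 / 371)    [947 ≡ 205 mod 371]
  = (371 / 205)    [QR: 205 ≡ 1 mod 4, sign kept]
  = (166 / 205)    [371 ≡ 166 mod 205]
  = -(83 / 205)    [205 ≡ 5 mod 8 ⇒ (2 / 205) = -1]
  = -(205 / 83)    [QR: 205 ≡ 1 mod 4, sign kept]
  = -(39 / 83)    [205 ≡ 39 mod 83]
  = (83 / 39)    [QR: both ≡ 3 mod 4, sign flips]
  = (5 / 39)    [83 ≡ 5 mod 39]
  = (39 / 5)    [QR: 5 ≡ 1 mod 4, sign kept]
  = (4 / 5)    [39 ≡ 4 mod 5]
  = (1 / 5)    [5 ≡ 5 mod 8 ⇒ (2 / 5)^2 = +1]
  = 1    [(1 / 5) = 1]

1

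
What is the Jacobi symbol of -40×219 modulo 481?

By multiplicativity, (-40·219|481) = (-40|481)·(219|481).
First factor (-40|481):
Pull out -1: (-40|481) = (-1|481)·(40|481). Since 481 ≡ 1 (mod 4), (-1|481) = +1. Now have (40|481).
Factor out 2: 40 = 2^3·5. Since 481 ≡ 1 (mod 8), (2|481) = +1, and (2|481)^3 = +1. Now have (5|481).
5 ≡ 1 (mod 4), so quadratic reciprocity gives (5|481) = (481|5). Reduce: 481 ≡ 1 (mod 5). Now have (1|5).
(1|5) = 1. Collecting the sign factors: 1.
Second factor (219|481):
481 ≡ 1 (mod 4), so quadratic reciprocity gives (219|481) = (481|219). Reduce: 481 ≡ 43 (mod 219). Now have (43|219).
Both 43 ≡ 3 and 219 ≡ 3 (mod 4), so reciprocity gives (43|219) = -(219|43). Reduce: 219 ≡ 4 (mod 43). Now have -(4|43).
Factor out 2: 4 = 2^2. Since 43 ≡ 3 (mod 8), (2|43) = -1, and (2|43)^2 = +1. Now have -(1|43).
(1|43) = 1. Collecting the sign factors: -1.
Product: (1)·(-1) = -1.

-1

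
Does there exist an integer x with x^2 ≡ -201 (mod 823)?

Reduce the numerator: -201 ≡ 622 (mod 823), so (-201|823) = (622|823).
Factor out 2: 622 = 2·311. Since 823 ≡ 7 (mod 8), (2|823) = +1. Now have (311|823).
Both 311 ≡ 3 and 823 ≡ 3 (mod 4), so reciprocity gives (311|823) = -(823|311). Reduce: 823 ≡ 201 (mod 311). Now have -(201|311).
201 ≡ 1 (mod 4), so quadratic reciprocity gives (201|311) = (311|201). Reduce: 311 ≡ 110 (mod 201). Now have -(110|201).
Factor out 2: 110 = 2·55. Since 201 ≡ 1 (mod 8), (2|201) = +1. Now have -(55|201).
201 ≡ 1 (mod 4), so quadratic reciprocity gives (55|201) = (201|55). Reduce: 201 ≡ 36 (mod 55). Now have -(36|55).
Factor out 2: 36 = 2^2·9. Since 55 ≡ 7 (mod 8), (2|55) = +1, and (2|55)^2 = +1. Now have -(9|55).
9 ≡ 1 (mod 4), so quadratic reciprocity gives (9|55) = (55|9). Reduce: 55 ≡ 1 (mod 9). Now have -(1|9).
(1|9) = 1. Collecting the sign factors: -1.
The Legendre symbol is -1, so x^2 ≡ -201 (mod 823) has no solution.

no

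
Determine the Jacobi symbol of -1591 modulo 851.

Pull out -1: (-1591|851) = (-1|851)·(1591|851). Since 851 ≡ 3 (mod 4), (-1|851) = -1. Now have -(1591|851).
Reduce the numerator: 1591 ≡ 740 (mod 851), so (1591|851) = (740|851).
Factor out 2: 740 = 2^2·185. Since 851 ≡ 3 (mod 8), (2|851) = -1, and (2|851)^2 = +1. Now have -(185|851).
185 ≡ 1 (mod 4), so quadratic reciprocity gives (185|851) = (851|185). Reduce: 851 ≡ 111 (mod 185). Now have -(111|185).
185 ≡ 1 (mod 4), so quadratic reciprocity gives (111|185) = (185|111). Reduce: 185 ≡ 74 (mod 111). Now have -(74|111).
Factor out 2: 74 = 2·37. Since 111 ≡ 7 (mod 8), (2|111) = +1. Now have -(37|111).
37 ≡ 1 (mod 4), so quadratic reciprocity gives (37|111) = (111|37). Reduce: 111 ≡ 0 (mod 37). Now have -(0|37).
The numerator is now 0 with denominator 37 > 1: the symbol is 0.

0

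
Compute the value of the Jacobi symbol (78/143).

(78/143)
  = (39/143)    [143 ≡ 7 mod 8 ⇒ (2/143) = +1]
  = -(143/39)    [QR: both ≡ 3 mod 4, sign flips]
  = -(26/39)    [143 ≡ 26 mod 39]
  = -(13/39)    [39 ≡ 7 mod 8 ⇒ (2/39) = +1]
  = -(39/13)    [QR: 13 ≡ 1 mod 4, sign kept]
  = -(0/13)    [39 ≡ 0 mod 13]
  = 0    [numerator 0, gcd > 1]

0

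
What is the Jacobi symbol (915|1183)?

-1

Both 915 ≡ 3 and 1183 ≡ 3 (mod 4), so reciprocity gives (915|1183) = -(1183|915). Reduce: 1183 ≡ 268 (mod 915). Now have -(268|915).
Factor out 2: 268 = 2^2·67. Since 915 ≡ 3 (mod 8), (2|915) = -1, and (2|915)^2 = +1. Now have -(67|915).
Both 67 ≡ 3 and 915 ≡ 3 (mod 4), so reciprocity gives (67|915) = -(915|67). Reduce: 915 ≡ 44 (mod 67). Now have (44|67).
Factor out 2: 44 = 2^2·11. Since 67 ≡ 3 (mod 8), (2|67) = -1, and (2|67)^2 = +1. Now have (11|67).
Both 11 ≡ 3 and 67 ≡ 3 (mod 4), so reciprocity gives (11|67) = -(67|11). Reduce: 67 ≡ 1 (mod 11). Now have -(1|11).
(1|11) = 1. Collecting the sign factors: -1.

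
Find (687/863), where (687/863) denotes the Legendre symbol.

1

Both 687 ≡ 3 and 863 ≡ 3 (mod 4), so reciprocity gives (687/863) = -(863/687). Reduce: 863 ≡ 176 (mod 687). Now have -(176/687).
Factor out 2: 176 = 2^4·11. Since 687 ≡ 7 (mod 8), (2/687) = +1, and (2/687)^4 = +1. Now have -(11/687).
Both 11 ≡ 3 and 687 ≡ 3 (mod 4), so reciprocity gives (11/687) = -(687/11). Reduce: 687 ≡ 5 (mod 11). Now have (5/11).
5 ≡ 1 (mod 4), so quadratic reciprocity gives (5/11) = (11/5). Reduce: 11 ≡ 1 (mod 5). Now have (1/5).
(1/5) = 1. Collecting the sign factors: 1.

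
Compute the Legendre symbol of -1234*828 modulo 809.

By multiplicativity, (-1234·828/809) = (-1234/809)·(828/809).
First factor (-1234/809):
(-1234/809)
  = (384/809)    [-1234 ≡ 384 mod 809]
  = (3/809)    [809 ≡ 1 mod 8 ⇒ (2/809)^7 = +1]
  = (809/3)    [QR: 809 ≡ 1 mod 4, sign kept]
  = (2/3)    [809 ≡ 2 mod 3]
  = -(1/3)    [3 ≡ 3 mod 8 ⇒ (2/3) = -1]
  = -1    [(1/3) = 1]
Second factor (828/809):
(828/809)
  = (19/809)    [828 ≡ 19 mod 809]
  = (809/19)    [QR: 809 ≡ 1 mod 4, sign kept]
  = (11/19)    [809 ≡ 11 mod 19]
  = -(19/11)    [QR: both ≡ 3 mod 4, sign flips]
  = -(8/11)    [19 ≡ 8 mod 11]
  = (1/11)    [11 ≡ 3 mod 8 ⇒ (2/11)^3 = -1]
  = 1    [(1/11) = 1]
Product: (-1)·(1) = -1.

-1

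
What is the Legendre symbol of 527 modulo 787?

Both 527 ≡ 3 and 787 ≡ 3 (mod 4), so reciprocity gives (527 / 787) = -(787 / 527). Reduce: 787 ≡ 260 (mod 527). Now have -(260 / 527).
Factor out 2: 260 = 2^2·65. Since 527 ≡ 7 (mod 8), (2 / 527) = +1, and (2 / 527)^2 = +1. Now have -(65 / 527).
65 ≡ 1 (mod 4), so quadratic reciprocity gives (65 / 527) = (527 / 65). Reduce: 527 ≡ 7 (mod 65). Now have -(7 / 65).
65 ≡ 1 (mod 4), so quadratic reciprocity gives (7 / 65) = (65 / 7). Reduce: 65 ≡ 2 (mod 7). Now have -(2 / 7).
Factor out 2: 2 = 2. Since 7 ≡ 7 (mod 8), (2 / 7) = +1. Now have -(1 / 7).
(1 / 7) = 1. Collecting the sign factors: -1.

-1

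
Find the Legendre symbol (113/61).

(113/61)
  = (52/61)    [113 ≡ 52 mod 61]
  = (13/61)    [61 ≡ 5 mod 8 ⇒ (2/61)^2 = +1]
  = (61/13)    [QR: 13 ≡ 1 mod 4, sign kept]
  = (9/13)    [61 ≡ 9 mod 13]
  = (13/9)    [QR: 9 ≡ 1 mod 4, sign kept]
  = (4/9)    [13 ≡ 4 mod 9]
  = (1/9)    [9 ≡ 1 mod 8 ⇒ (2/9)^2 = +1]
  = 1    [(1/9) = 1]

1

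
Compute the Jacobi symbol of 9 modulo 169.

(9/169)
  = (169/9)    [QR: 9 ≡ 1 mod 4, sign kept]
  = (7/9)    [169 ≡ 7 mod 9]
  = (9/7)    [QR: 9 ≡ 1 mod 4, sign kept]
  = (2/7)    [9 ≡ 2 mod 7]
  = (1/7)    [7 ≡ 7 mod 8 ⇒ (2/7) = +1]
  = 1    [(1/7) = 1]

1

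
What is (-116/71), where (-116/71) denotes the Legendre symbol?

-1

(-116/71)
  = -(116/71)    [71 ≡ 3 mod 4 ⇒ (-1/71) = -1]
  = -(45/71)    [116 ≡ 45 mod 71]
  = -(71/45)    [QR: 45 ≡ 1 mod 4, sign kept]
  = -(26/45)    [71 ≡ 26 mod 45]
  = (13/45)    [45 ≡ 5 mod 8 ⇒ (2/45) = -1]
  = (45/13)    [QR: 13 ≡ 1 mod 4, sign kept]
  = (6/13)    [45 ≡ 6 mod 13]
  = -(3/13)    [13 ≡ 5 mod 8 ⇒ (2/13) = -1]
  = -(13/3)    [QR: 13 ≡ 1 mod 4, sign kept]
  = -(1/3)    [13 ≡ 1 mod 3]
  = -1    [(1/3) = 1]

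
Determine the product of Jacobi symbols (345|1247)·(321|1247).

-1

By multiplicativity, (345·321|1247) = (345|1247)·(321|1247).
First factor (345|1247):
345 ≡ 1 (mod 4), so quadratic reciprocity gives (345|1247) = (1247|345). Reduce: 1247 ≡ 212 (mod 345). Now have (212|345).
Factor out 2: 212 = 2^2·53. Since 345 ≡ 1 (mod 8), (2|345) = +1, and (2|345)^2 = +1. Now have (53|345).
53 ≡ 1 (mod 4), so quadratic reciprocity gives (53|345) = (345|53). Reduce: 345 ≡ 27 (mod 53). Now have (27|53).
53 ≡ 1 (mod 4), so quadratic reciprocity gives (27|53) = (53|27). Reduce: 53 ≡ 26 (mod 27). Now have (26|27).
Factor out 2: 26 = 2·13. Since 27 ≡ 3 (mod 8), (2|27) = -1. Now have -(13|27).
13 ≡ 1 (mod 4), so quadratic reciprocity gives (13|27) = (27|13). Reduce: 27 ≡ 1 (mod 13). Now have -(1|13).
(1|13) = 1. Collecting the sign factors: -1.
Second factor (321|1247):
321 ≡ 1 (mod 4), so quadratic reciprocity gives (321|1247) = (1247|321). Reduce: 1247 ≡ 284 (mod 321). Now have (284|321).
Factor out 2: 284 = 2^2·71. Since 321 ≡ 1 (mod 8), (2|321) = +1, and (2|321)^2 = +1. Now have (71|321).
321 ≡ 1 (mod 4), so quadratic reciprocity gives (71|321) = (321|71). Reduce: 321 ≡ 37 (mod 71). Now have (37|71).
37 ≡ 1 (mod 4), so quadratic reciprocity gives (37|71) = (71|37). Reduce: 71 ≡ 34 (mod 37). Now have (34|37).
Factor out 2: 34 = 2·17. Since 37 ≡ 5 (mod 8), (2|37) = -1. Now have -(17|37).
17 ≡ 1 (mod 4), so quadratic reciprocity gives (17|37) = (37|17). Reduce: 37 ≡ 3 (mod 17). Now have -(3|17).
17 ≡ 1 (mod 4), so quadratic reciprocity gives (3|17) = (17|3). Reduce: 17 ≡ 2 (mod 3). Now have -(2|3).
Factor out 2: 2 = 2. Since 3 ≡ 3 (mod 8), (2|3) = -1. Now have (1|3).
(1|3) = 1. Collecting the sign factors: 1.
Product: (-1)·(1) = -1.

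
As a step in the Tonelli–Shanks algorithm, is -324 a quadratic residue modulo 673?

yes

(-324|673)
  = (324|673)    [673 ≡ 1 mod 4 ⇒ (-1|673) = +1]
  = (81|673)    [673 ≡ 1 mod 8 ⇒ (2|673)^2 = +1]
  = (673|81)    [QR: 81 ≡ 1 mod 4, sign kept]
  = (25|81)    [673 ≡ 25 mod 81]
  = (81|25)    [QR: 25 ≡ 1 mod 4, sign kept]
  = (6|25)    [81 ≡ 6 mod 25]
  = (3|25)    [25 ≡ 1 mod 8 ⇒ (2|25) = +1]
  = (25|3)    [QR: 25 ≡ 1 mod 4, sign kept]
  = (1|3)    [25 ≡ 1 mod 3]
  = 1    [(1|3) = 1]
The Legendre symbol is 1, so x^2 ≡ -324 (mod 673) has solution.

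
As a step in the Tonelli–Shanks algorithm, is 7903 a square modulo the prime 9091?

no

Both 7903 ≡ 3 and 9091 ≡ 3 (mod 4), so reciprocity gives (7903|9091) = -(9091|7903). Reduce: 9091 ≡ 1188 (mod 7903). Now have -(1188|7903).
Factor out 2: 1188 = 2^2·297. Since 7903 ≡ 7 (mod 8), (2|7903) = +1, and (2|7903)^2 = +1. Now have -(297|7903).
297 ≡ 1 (mod 4), so quadratic reciprocity gives (297|7903) = (7903|297). Reduce: 7903 ≡ 181 (mod 297). Now have -(181|297).
181 ≡ 1 (mod 4), so quadratic reciprocity gives (181|297) = (297|181). Reduce: 297 ≡ 116 (mod 181). Now have -(116|181).
Factor out 2: 116 = 2^2·29. Since 181 ≡ 5 (mod 8), (2|181) = -1, and (2|181)^2 = +1. Now have -(29|181).
29 ≡ 1 (mod 4), so quadratic reciprocity gives (29|181) = (181|29). Reduce: 181 ≡ 7 (mod 29). Now have -(7|29).
29 ≡ 1 (mod 4), so quadratic reciprocity gives (7|29) = (29|7). Reduce: 29 ≡ 1 (mod 7). Now have -(1|7).
(1|7) = 1. Collecting the sign factors: -1.
The Legendre symbol is -1, so x^2 ≡ 7903 (mod 9091) has no solution.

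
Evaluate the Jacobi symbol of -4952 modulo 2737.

-1

(-4952 / 2737)
  = (4952 / 2737)    [2737 ≡ 1 mod 4 ⇒ (-1 / 2737) = +1]
  = (2215 / 2737)    [4952 ≡ 2215 mod 2737]
  = (2737 / 2215)    [QR: 2737 ≡ 1 mod 4, sign kept]
  = (522 / 2215)    [2737 ≡ 522 mod 2215]
  = (261 / 2215)    [2215 ≡ 7 mod 8 ⇒ (2 / 2215) = +1]
  = (2215 / 261)    [QR: 261 ≡ 1 mod 4, sign kept]
  = (127 / 261)    [2215 ≡ 127 mod 261]
  = (261 / 127)    [QR: 261 ≡ 1 mod 4, sign kept]
  = (7 / 127)    [261 ≡ 7 mod 127]
  = -(127 / 7)    [QR: both ≡ 3 mod 4, sign flips]
  = -(1 / 7)    [127 ≡ 1 mod 7]
  = -1    [(1 / 7) = 1]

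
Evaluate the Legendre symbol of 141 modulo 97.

1

Reduce the numerator: 141 ≡ 44 (mod 97), so (141|97) = (44|97).
Factor out 2: 44 = 2^2·11. Since 97 ≡ 1 (mod 8), (2|97) = +1, and (2|97)^2 = +1. Now have (11|97).
97 ≡ 1 (mod 4), so quadratic reciprocity gives (11|97) = (97|11). Reduce: 97 ≡ 9 (mod 11). Now have (9|11).
9 ≡ 1 (mod 4), so quadratic reciprocity gives (9|11) = (11|9). Reduce: 11 ≡ 2 (mod 9). Now have (2|9).
Factor out 2: 2 = 2. Since 9 ≡ 1 (mod 8), (2|9) = +1. Now have (1|9).
(1|9) = 1. Collecting the sign factors: 1.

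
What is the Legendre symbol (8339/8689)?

1

8689 ≡ 1 (mod 4), so quadratic reciprocity gives (8339/8689) = (8689/8339). Reduce: 8689 ≡ 350 (mod 8339). Now have (350/8339).
Factor out 2: 350 = 2·175. Since 8339 ≡ 3 (mod 8), (2/8339) = -1. Now have -(175/8339).
Both 175 ≡ 3 and 8339 ≡ 3 (mod 4), so reciprocity gives (175/8339) = -(8339/175). Reduce: 8339 ≡ 114 (mod 175). Now have (114/175).
Factor out 2: 114 = 2·57. Since 175 ≡ 7 (mod 8), (2/175) = +1. Now have (57/175).
57 ≡ 1 (mod 4), so quadratic reciprocity gives (57/175) = (175/57). Reduce: 175 ≡ 4 (mod 57). Now have (4/57).
Factor out 2: 4 = 2^2. Since 57 ≡ 1 (mod 8), (2/57) = +1, and (2/57)^2 = +1. Now have (1/57).
(1/57) = 1. Collecting the sign factors: 1.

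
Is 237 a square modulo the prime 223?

(237/223)
  = (14/223)    [237 ≡ 14 mod 223]
  = (7/223)    [223 ≡ 7 mod 8 ⇒ (2/223) = +1]
  = -(223/7)    [QR: both ≡ 3 mod 4, sign flips]
  = -(6/7)    [223 ≡ 6 mod 7]
  = -(3/7)    [7 ≡ 7 mod 8 ⇒ (2/7) = +1]
  = (7/3)    [QR: both ≡ 3 mod 4, sign flips]
  = (1/3)    [7 ≡ 1 mod 3]
  = 1    [(1/3) = 1]
(237/223) = 1, and 223 is prime, so 237 is a quadratic residue mod 223.

yes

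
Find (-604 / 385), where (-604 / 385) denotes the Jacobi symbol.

-1

Pull out -1: (-604 / 385) = (-1 / 385)·(604 / 385). Since 385 ≡ 1 (mod 4), (-1 / 385) = +1. Now have (604 / 385).
Reduce the numerator: 604 ≡ 219 (mod 385), so (604 / 385) = (219 / 385).
385 ≡ 1 (mod 4), so quadratic reciprocity gives (219 / 385) = (385 / 219). Reduce: 385 ≡ 166 (mod 219). Now have (166 / 219).
Factor out 2: 166 = 2·83. Since 219 ≡ 3 (mod 8), (2 / 219) = -1. Now have -(83 / 219).
Both 83 ≡ 3 and 219 ≡ 3 (mod 4), so reciprocity gives (83 / 219) = -(219 / 83). Reduce: 219 ≡ 53 (mod 83). Now have (53 / 83).
53 ≡ 1 (mod 4), so quadratic reciprocity gives (53 / 83) = (83 / 53). Reduce: 83 ≡ 30 (mod 53). Now have (30 / 53).
Factor out 2: 30 = 2·15. Since 53 ≡ 5 (mod 8), (2 / 53) = -1. Now have -(15 / 53).
53 ≡ 1 (mod 4), so quadratic reciprocity gives (15 / 53) = (53 / 15). Reduce: 53 ≡ 8 (mod 15). Now have -(8 / 15).
Factor out 2: 8 = 2^3. Since 15 ≡ 7 (mod 8), (2 / 15) = +1, and (2 / 15)^3 = +1. Now have -(1 / 15).
(1 / 15) = 1. Collecting the sign factors: -1.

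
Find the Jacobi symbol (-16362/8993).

Pull out -1: (-16362/8993) = (-1/8993)·(16362/8993). Since 8993 ≡ 1 (mod 4), (-1/8993) = +1. Now have (16362/8993).
Reduce the numerator: 16362 ≡ 7369 (mod 8993), so (16362/8993) = (7369/8993).
7369 ≡ 1 (mod 4), so quadratic reciprocity gives (7369/8993) = (8993/7369). Reduce: 8993 ≡ 1624 (mod 7369). Now have (1624/7369).
Factor out 2: 1624 = 2^3·203. Since 7369 ≡ 1 (mod 8), (2/7369) = +1, and (2/7369)^3 = +1. Now have (203/7369).
7369 ≡ 1 (mod 4), so quadratic reciprocity gives (203/7369) = (7369/203). Reduce: 7369 ≡ 61 (mod 203). Now have (61/203).
61 ≡ 1 (mod 4), so quadratic reciprocity gives (61/203) = (203/61). Reduce: 203 ≡ 20 (mod 61). Now have (20/61).
Factor out 2: 20 = 2^2·5. Since 61 ≡ 5 (mod 8), (2/61) = -1, and (2/61)^2 = +1. Now have (5/61).
5 ≡ 1 (mod 4), so quadratic reciprocity gives (5/61) = (61/5). Reduce: 61 ≡ 1 (mod 5). Now have (1/5).
(1/5) = 1. Collecting the sign factors: 1.

1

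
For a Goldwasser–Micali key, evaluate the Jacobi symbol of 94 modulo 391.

1

Factor out 2: 94 = 2·47. Since 391 ≡ 7 (mod 8), (2/391) = +1. Now have (47/391).
Both 47 ≡ 3 and 391 ≡ 3 (mod 4), so reciprocity gives (47/391) = -(391/47). Reduce: 391 ≡ 15 (mod 47). Now have -(15/47).
Both 15 ≡ 3 and 47 ≡ 3 (mod 4), so reciprocity gives (15/47) = -(47/15). Reduce: 47 ≡ 2 (mod 15). Now have (2/15).
Factor out 2: 2 = 2. Since 15 ≡ 7 (mod 8), (2/15) = +1. Now have (1/15).
(1/15) = 1. Collecting the sign factors: 1.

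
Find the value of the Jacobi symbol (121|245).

(121|245)
  = (245|121)    [QR: 121 ≡ 1 mod 4, sign kept]
  = (3|121)    [245 ≡ 3 mod 121]
  = (121|3)    [QR: 121 ≡ 1 mod 4, sign kept]
  = (1|3)    [121 ≡ 1 mod 3]
  = 1    [(1|3) = 1]

1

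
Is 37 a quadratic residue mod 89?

no

37 ≡ 1 (mod 4), so quadratic reciprocity gives (37|89) = (89|37). Reduce: 89 ≡ 15 (mod 37). Now have (15|37).
37 ≡ 1 (mod 4), so quadratic reciprocity gives (15|37) = (37|15). Reduce: 37 ≡ 7 (mod 15). Now have (7|15).
Both 7 ≡ 3 and 15 ≡ 3 (mod 4), so reciprocity gives (7|15) = -(15|7). Reduce: 15 ≡ 1 (mod 7). Now have -(1|7).
(1|7) = 1. Collecting the sign factors: -1.
(37|89) = -1, and 89 is prime, so 37 is not a quadratic residue mod 89.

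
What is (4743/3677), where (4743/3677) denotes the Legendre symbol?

(4743/3677)
  = (1066/3677)    [4743 ≡ 1066 mod 3677]
  = -(533/3677)    [3677 ≡ 5 mod 8 ⇒ (2/3677) = -1]
  = -(3677/533)    [QR: 533 ≡ 1 mod 4, sign kept]
  = -(479/533)    [3677 ≡ 479 mod 533]
  = -(533/479)    [QR: 533 ≡ 1 mod 4, sign kept]
  = -(54/479)    [533 ≡ 54 mod 479]
  = -(27/479)    [479 ≡ 7 mod 8 ⇒ (2/479) = +1]
  = (479/27)    [QR: both ≡ 3 mod 4, sign flips]
  = (20/27)    [479 ≡ 20 mod 27]
  = (5/27)    [27 ≡ 3 mod 8 ⇒ (2/27)^2 = +1]
  = (27/5)    [QR: 5 ≡ 1 mod 4, sign kept]
  = (2/5)    [27 ≡ 2 mod 5]
  = -(1/5)    [5 ≡ 5 mod 8 ⇒ (2/5) = -1]
  = -1    [(1/5) = 1]

-1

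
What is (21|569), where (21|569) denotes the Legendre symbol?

21 ≡ 1 (mod 4), so quadratic reciprocity gives (21|569) = (569|21). Reduce: 569 ≡ 2 (mod 21). Now have (2|21).
Factor out 2: 2 = 2. Since 21 ≡ 5 (mod 8), (2|21) = -1. Now have -(1|21).
(1|21) = 1. Collecting the sign factors: -1.

-1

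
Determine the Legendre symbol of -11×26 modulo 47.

-1

By multiplicativity, (-11·26/47) = (-11/47)·(26/47).
First factor (-11/47):
Reduce the numerator: -11 ≡ 36 (mod 47), so (-11/47) = (36/47).
Factor out 2: 36 = 2^2·9. Since 47 ≡ 7 (mod 8), (2/47) = +1, and (2/47)^2 = +1. Now have (9/47).
9 ≡ 1 (mod 4), so quadratic reciprocity gives (9/47) = (47/9). Reduce: 47 ≡ 2 (mod 9). Now have (2/9).
Factor out 2: 2 = 2. Since 9 ≡ 1 (mod 8), (2/9) = +1. Now have (1/9).
(1/9) = 1. Collecting the sign factors: 1.
Second factor (26/47):
Factor out 2: 26 = 2·13. Since 47 ≡ 7 (mod 8), (2/47) = +1. Now have (13/47).
13 ≡ 1 (mod 4), so quadratic reciprocity gives (13/47) = (47/13). Reduce: 47 ≡ 8 (mod 13). Now have (8/13).
Factor out 2: 8 = 2^3. Since 13 ≡ 5 (mod 8), (2/13) = -1, and (2/13)^3 = -1. Now have -(1/13).
(1/13) = 1. Collecting the sign factors: -1.
Product: (1)·(-1) = -1.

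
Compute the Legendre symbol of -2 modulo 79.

(-2/79)
  = -(2/79)    [79 ≡ 3 mod 4 ⇒ (-1/79) = -1]
  = -(1/79)    [79 ≡ 7 mod 8 ⇒ (2/79) = +1]
  = -1    [(1/79) = 1]

-1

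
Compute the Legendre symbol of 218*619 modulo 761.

1

By multiplicativity, (218·619/761) = (218/761)·(619/761).
First factor (218/761):
Factor out 2: 218 = 2·109. Since 761 ≡ 1 (mod 8), (2/761) = +1. Now have (109/761).
109 ≡ 1 (mod 4), so quadratic reciprocity gives (109/761) = (761/109). Reduce: 761 ≡ 107 (mod 109). Now have (107/109).
109 ≡ 1 (mod 4), so quadratic reciprocity gives (107/109) = (109/107). Reduce: 109 ≡ 2 (mod 107). Now have (2/107).
Factor out 2: 2 = 2. Since 107 ≡ 3 (mod 8), (2/107) = -1. Now have -(1/107).
(1/107) = 1. Collecting the sign factors: -1.
Second factor (619/761):
761 ≡ 1 (mod 4), so quadratic reciprocity gives (619/761) = (761/619). Reduce: 761 ≡ 142 (mod 619). Now have (142/619).
Factor out 2: 142 = 2·71. Since 619 ≡ 3 (mod 8), (2/619) = -1. Now have -(71/619).
Both 71 ≡ 3 and 619 ≡ 3 (mod 4), so reciprocity gives (71/619) = -(619/71). Reduce: 619 ≡ 51 (mod 71). Now have (51/71).
Both 51 ≡ 3 and 71 ≡ 3 (mod 4), so reciprocity gives (51/71) = -(71/51). Reduce: 71 ≡ 20 (mod 51). Now have -(20/51).
Factor out 2: 20 = 2^2·5. Since 51 ≡ 3 (mod 8), (2/51) = -1, and (2/51)^2 = +1. Now have -(5/51).
5 ≡ 1 (mod 4), so quadratic reciprocity gives (5/51) = (51/5). Reduce: 51 ≡ 1 (mod 5). Now have -(1/5).
(1/5) = 1. Collecting the sign factors: -1.
Product: (-1)·(-1) = 1.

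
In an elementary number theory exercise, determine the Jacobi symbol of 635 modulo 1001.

-1

(635 / 1001)
  = (1001 / 635)    [QR: 1001 ≡ 1 mod 4, sign kept]
  = (366 / 635)    [1001 ≡ 366 mod 635]
  = -(183 / 635)    [635 ≡ 3 mod 8 ⇒ (2 / 635) = -1]
  = (635 / 183)    [QR: both ≡ 3 mod 4, sign flips]
  = (86 / 183)    [635 ≡ 86 mod 183]
  = (43 / 183)    [183 ≡ 7 mod 8 ⇒ (2 / 183) = +1]
  = -(183 / 43)    [QR: both ≡ 3 mod 4, sign flips]
  = -(11 / 43)    [183 ≡ 11 mod 43]
  = (43 / 11)    [QR: both ≡ 3 mod 4, sign flips]
  = (10 / 11)    [43 ≡ 10 mod 11]
  = -(5 / 11)    [11 ≡ 3 mod 8 ⇒ (2 / 11) = -1]
  = -(11 / 5)    [QR: 5 ≡ 1 mod 4, sign kept]
  = -(1 / 5)    [11 ≡ 1 mod 5]
  = -1    [(1 / 5) = 1]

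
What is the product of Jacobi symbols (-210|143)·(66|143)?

0

By multiplicativity, (-210·66|143) = (-210|143)·(66|143).
First factor (-210|143):
(-210|143)
  = (76|143)    [-210 ≡ 76 mod 143]
  = (19|143)    [143 ≡ 7 mod 8 ⇒ (2|143)^2 = +1]
  = -(143|19)    [QR: both ≡ 3 mod 4, sign flips]
  = -(10|19)    [143 ≡ 10 mod 19]
  = (5|19)    [19 ≡ 3 mod 8 ⇒ (2|19) = -1]
  = (19|5)    [QR: 5 ≡ 1 mod 4, sign kept]
  = (4|5)    [19 ≡ 4 mod 5]
  = (1|5)    [5 ≡ 5 mod 8 ⇒ (2|5)^2 = +1]
  = 1    [(1|5) = 1]
Second factor (66|143):
(66|143)
  = (33|143)    [143 ≡ 7 mod 8 ⇒ (2|143) = +1]
  = (143|33)    [QR: 33 ≡ 1 mod 4, sign kept]
  = (11|33)    [143 ≡ 11 mod 33]
  = (33|11)    [QR: 33 ≡ 1 mod 4, sign kept]
  = (0|11)    [33 ≡ 0 mod 11]
  = 0    [numerator 0, gcd > 1]
Product: (1)·(0) = 0.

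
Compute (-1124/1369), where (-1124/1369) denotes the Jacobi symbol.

1

(-1124/1369)
  = (1124/1369)    [1369 ≡ 1 mod 4 ⇒ (-1/1369) = +1]
  = (281/1369)    [1369 ≡ 1 mod 8 ⇒ (2/1369)^2 = +1]
  = (1369/281)    [QR: 281 ≡ 1 mod 4, sign kept]
  = (245/281)    [1369 ≡ 245 mod 281]
  = (281/245)    [QR: 245 ≡ 1 mod 4, sign kept]
  = (36/245)    [281 ≡ 36 mod 245]
  = (9/245)    [245 ≡ 5 mod 8 ⇒ (2/245)^2 = +1]
  = (245/9)    [QR: 9 ≡ 1 mod 4, sign kept]
  = (2/9)    [245 ≡ 2 mod 9]
  = (1/9)    [9 ≡ 1 mod 8 ⇒ (2/9) = +1]
  = 1    [(1/9) = 1]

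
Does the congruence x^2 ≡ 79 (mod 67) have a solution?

no

(79/67)
  = (12/67)    [79 ≡ 12 mod 67]
  = (3/67)    [67 ≡ 3 mod 8 ⇒ (2/67)^2 = +1]
  = -(67/3)    [QR: both ≡ 3 mod 4, sign flips]
  = -(1/3)    [67 ≡ 1 mod 3]
  = -1    [(1/3) = 1]
(79/67) = -1, and 67 is prime, so 79 is not a quadratic residue mod 67.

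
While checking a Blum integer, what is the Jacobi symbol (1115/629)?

(1115/629)
  = (486/629)    [1115 ≡ 486 mod 629]
  = -(243/629)    [629 ≡ 5 mod 8 ⇒ (2/629) = -1]
  = -(629/243)    [QR: 629 ≡ 1 mod 4, sign kept]
  = -(143/243)    [629 ≡ 143 mod 243]
  = (243/143)    [QR: both ≡ 3 mod 4, sign flips]
  = (100/143)    [243 ≡ 100 mod 143]
  = (25/143)    [143 ≡ 7 mod 8 ⇒ (2/143)^2 = +1]
  = (143/25)    [QR: 25 ≡ 1 mod 4, sign kept]
  = (18/25)    [143 ≡ 18 mod 25]
  = (9/25)    [25 ≡ 1 mod 8 ⇒ (2/25) = +1]
  = (25/9)    [QR: 9 ≡ 1 mod 4, sign kept]
  = (7/9)    [25 ≡ 7 mod 9]
  = (9/7)    [QR: 9 ≡ 1 mod 4, sign kept]
  = (2/7)    [9 ≡ 2 mod 7]
  = (1/7)    [7 ≡ 7 mod 8 ⇒ (2/7) = +1]
  = 1    [(1/7) = 1]

1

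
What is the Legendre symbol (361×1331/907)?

-1

By multiplicativity, (361·1331/907) = (361/907)·(1331/907).
First factor (361/907):
(361/907)
  = (907/361)    [QR: 361 ≡ 1 mod 4, sign kept]
  = (185/361)    [907 ≡ 185 mod 361]
  = (361/185)    [QR: 185 ≡ 1 mod 4, sign kept]
  = (176/185)    [361 ≡ 176 mod 185]
  = (11/185)    [185 ≡ 1 mod 8 ⇒ (2/185)^4 = +1]
  = (185/11)    [QR: 185 ≡ 1 mod 4, sign kept]
  = (9/11)    [185 ≡ 9 mod 11]
  = (11/9)    [QR: 9 ≡ 1 mod 4, sign kept]
  = (2/9)    [11 ≡ 2 mod 9]
  = (1/9)    [9 ≡ 1 mod 8 ⇒ (2/9) = +1]
  = 1    [(1/9) = 1]
Second factor (1331/907):
(1331/907)
  = (424/907)    [1331 ≡ 424 mod 907]
  = -(53/907)    [907 ≡ 3 mod 8 ⇒ (2/907)^3 = -1]
  = -(907/53)    [QR: 53 ≡ 1 mod 4, sign kept]
  = -(6/53)    [907 ≡ 6 mod 53]
  = (3/53)    [53 ≡ 5 mod 8 ⇒ (2/53) = -1]
  = (53/3)    [QR: 53 ≡ 1 mod 4, sign kept]
  = (2/3)    [53 ≡ 2 mod 3]
  = -(1/3)    [3 ≡ 3 mod 8 ⇒ (2/3) = -1]
  = -1    [(1/3) = 1]
Product: (1)·(-1) = -1.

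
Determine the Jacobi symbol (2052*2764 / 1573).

By multiplicativity, (2052·2764 / 1573) = (2052 / 1573)·(2764 / 1573).
First factor (2052 / 1573):
Reduce the numerator: 2052 ≡ 479 (mod 1573), so (2052 / 1573) = (479 / 1573).
1573 ≡ 1 (mod 4), so quadratic reciprocity gives (479 / 1573) = (1573 / 479). Reduce: 1573 ≡ 136 (mod 479). Now have (136 / 479).
Factor out 2: 136 = 2^3·17. Since 479 ≡ 7 (mod 8), (2 / 479) = +1, and (2 / 479)^3 = +1. Now have (17 / 479).
17 ≡ 1 (mod 4), so quadratic reciprocity gives (17 / 479) = (479 / 17). Reduce: 479 ≡ 3 (mod 17). Now have (3 / 17).
17 ≡ 1 (mod 4), so quadratic reciprocity gives (3 / 17) = (17 / 3). Reduce: 17 ≡ 2 (mod 3). Now have (2 / 3).
Factor out 2: 2 = 2. Since 3 ≡ 3 (mod 8), (2 / 3) = -1. Now have -(1 / 3).
(1 / 3) = 1. Collecting the sign factors: -1.
Second factor (2764 / 1573):
Reduce the numerator: 2764 ≡ 1191 (mod 1573), so (2764 / 1573) = (1191 / 1573).
1573 ≡ 1 (mod 4), so quadratic reciprocity gives (1191 / 1573) = (1573 / 1191). Reduce: 1573 ≡ 382 (mod 1191). Now have (382 / 1191).
Factor out 2: 382 = 2·191. Since 1191 ≡ 7 (mod 8), (2 / 1191) = +1. Now have (191 / 1191).
Both 191 ≡ 3 and 1191 ≡ 3 (mod 4), so reciprocity gives (191 / 1191) = -(1191 / 191). Reduce: 1191 ≡ 45 (mod 191). Now have -(45 / 191).
45 ≡ 1 (mod 4), so quadratic reciprocity gives (45 / 191) = (191 / 45). Reduce: 191 ≡ 11 (mod 45). Now have -(11 / 45).
45 ≡ 1 (mod 4), so quadratic reciprocity gives (11 / 45) = (45 / 11). Reduce: 45 ≡ 1 (mod 11). Now have -(1 / 11).
(1 / 11) = 1. Collecting the sign factors: -1.
Product: (-1)·(-1) = 1.

1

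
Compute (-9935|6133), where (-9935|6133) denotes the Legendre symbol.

1

(-9935|6133)
  = (2331|6133)    [-9935 ≡ 2331 mod 6133]
  = (6133|2331)    [QR: 6133 ≡ 1 mod 4, sign kept]
  = (1471|2331)    [6133 ≡ 1471 mod 2331]
  = -(2331|1471)    [QR: both ≡ 3 mod 4, sign flips]
  = -(860|1471)    [2331 ≡ 860 mod 1471]
  = -(215|1471)    [1471 ≡ 7 mod 8 ⇒ (2|1471)^2 = +1]
  = (1471|215)    [QR: both ≡ 3 mod 4, sign flips]
  = (181|215)    [1471 ≡ 181 mod 215]
  = (215|181)    [QR: 181 ≡ 1 mod 4, sign kept]
  = (34|181)    [215 ≡ 34 mod 181]
  = -(17|181)    [181 ≡ 5 mod 8 ⇒ (2|181) = -1]
  = -(181|17)    [QR: 17 ≡ 1 mod 4, sign kept]
  = -(11|17)    [181 ≡ 11 mod 17]
  = -(17|11)    [QR: 17 ≡ 1 mod 4, sign kept]
  = -(6|11)    [17 ≡ 6 mod 11]
  = (3|11)    [11 ≡ 3 mod 8 ⇒ (2|11) = -1]
  = -(11|3)    [QR: both ≡ 3 mod 4, sign flips]
  = -(2|3)    [11 ≡ 2 mod 3]
  = (1|3)    [3 ≡ 3 mod 8 ⇒ (2|3) = -1]
  = 1    [(1|3) = 1]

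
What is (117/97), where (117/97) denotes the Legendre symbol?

-1

Reduce the numerator: 117 ≡ 20 (mod 97), so (117/97) = (20/97).
Factor out 2: 20 = 2^2·5. Since 97 ≡ 1 (mod 8), (2/97) = +1, and (2/97)^2 = +1. Now have (5/97).
5 ≡ 1 (mod 4), so quadratic reciprocity gives (5/97) = (97/5). Reduce: 97 ≡ 2 (mod 5). Now have (2/5).
Factor out 2: 2 = 2. Since 5 ≡ 5 (mod 8), (2/5) = -1. Now have -(1/5).
(1/5) = 1. Collecting the sign factors: -1.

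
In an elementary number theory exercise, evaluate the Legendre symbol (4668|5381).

-1

Factor out 2: 4668 = 2^2·1167. Since 5381 ≡ 5 (mod 8), (2|5381) = -1, and (2|5381)^2 = +1. Now have (1167|5381).
5381 ≡ 1 (mod 4), so quadratic reciprocity gives (1167|5381) = (5381|1167). Reduce: 5381 ≡ 713 (mod 1167). Now have (713|1167).
713 ≡ 1 (mod 4), so quadratic reciprocity gives (713|1167) = (1167|713). Reduce: 1167 ≡ 454 (mod 713). Now have (454|713).
Factor out 2: 454 = 2·227. Since 713 ≡ 1 (mod 8), (2|713) = +1. Now have (227|713).
713 ≡ 1 (mod 4), so quadratic reciprocity gives (227|713) = (713|227). Reduce: 713 ≡ 32 (mod 227). Now have (32|227).
Factor out 2: 32 = 2^5. Since 227 ≡ 3 (mod 8), (2|227) = -1, and (2|227)^5 = -1. Now have -(1|227).
(1|227) = 1. Collecting the sign factors: -1.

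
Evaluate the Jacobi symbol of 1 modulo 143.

(1/143)
  = 1    [(1/143) = 1]

1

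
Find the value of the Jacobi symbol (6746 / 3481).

Reduce the numerator: 6746 ≡ 3265 (mod 3481), so (6746 / 3481) = (3265 / 3481).
3265 ≡ 1 (mod 4), so quadratic reciprocity gives (3265 / 3481) = (3481 / 3265). Reduce: 3481 ≡ 216 (mod 3265). Now have (216 / 3265).
Factor out 2: 216 = 2^3·27. Since 3265 ≡ 1 (mod 8), (2 / 3265) = +1, and (2 / 3265)^3 = +1. Now have (27 / 3265).
3265 ≡ 1 (mod 4), so quadratic reciprocity gives (27 / 3265) = (3265 / 27). Reduce: 3265 ≡ 25 (mod 27). Now have (25 / 27).
25 ≡ 1 (mod 4), so quadratic reciprocity gives (25 / 27) = (27 / 25). Reduce: 27 ≡ 2 (mod 25). Now have (2 / 25).
Factor out 2: 2 = 2. Since 25 ≡ 1 (mod 8), (2 / 25) = +1. Now have (1 / 25).
(1 / 25) = 1. Collecting the sign factors: 1.

1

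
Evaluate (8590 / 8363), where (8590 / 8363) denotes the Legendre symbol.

1

(8590 / 8363)
  = (227 / 8363)    [8590 ≡ 227 mod 8363]
  = -(8363 / 227)    [QR: both ≡ 3 mod 4, sign flips]
  = -(191 / 227)    [8363 ≡ 191 mod 227]
  = (227 / 191)    [QR: both ≡ 3 mod 4, sign flips]
  = (36 / 191)    [227 ≡ 36 mod 191]
  = (9 / 191)    [191 ≡ 7 mod 8 ⇒ (2 / 191)^2 = +1]
  = (191 / 9)    [QR: 9 ≡ 1 mod 4, sign kept]
  = (2 / 9)    [191 ≡ 2 mod 9]
  = (1 / 9)    [9 ≡ 1 mod 8 ⇒ (2 / 9) = +1]
  = 1    [(1 / 9) = 1]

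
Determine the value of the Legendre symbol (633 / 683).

(633 / 683)
  = (683 / 633)    [QR: 633 ≡ 1 mod 4, sign kept]
  = (50 / 633)    [683 ≡ 50 mod 633]
  = (25 / 633)    [633 ≡ 1 mod 8 ⇒ (2 / 633) = +1]
  = (633 / 25)    [QR: 25 ≡ 1 mod 4, sign kept]
  = (8 / 25)    [633 ≡ 8 mod 25]
  = (1 / 25)    [25 ≡ 1 mod 8 ⇒ (2 / 25)^3 = +1]
  = 1    [(1 / 25) = 1]

1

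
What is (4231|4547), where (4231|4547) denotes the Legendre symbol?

(4231|4547)
  = -(4547|4231)    [QR: both ≡ 3 mod 4, sign flips]
  = -(316|4231)    [4547 ≡ 316 mod 4231]
  = -(79|4231)    [4231 ≡ 7 mod 8 ⇒ (2|4231)^2 = +1]
  = (4231|79)    [QR: both ≡ 3 mod 4, sign flips]
  = (44|79)    [4231 ≡ 44 mod 79]
  = (11|79)    [79 ≡ 7 mod 8 ⇒ (2|79)^2 = +1]
  = -(79|11)    [QR: both ≡ 3 mod 4, sign flips]
  = -(2|11)    [79 ≡ 2 mod 11]
  = (1|11)    [11 ≡ 3 mod 8 ⇒ (2|11) = -1]
  = 1    [(1|11) = 1]

1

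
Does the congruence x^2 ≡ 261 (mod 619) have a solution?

261 ≡ 1 (mod 4), so quadratic reciprocity gives (261/619) = (619/261). Reduce: 619 ≡ 97 (mod 261). Now have (97/261).
97 ≡ 1 (mod 4), so quadratic reciprocity gives (97/261) = (261/97). Reduce: 261 ≡ 67 (mod 97). Now have (67/97).
97 ≡ 1 (mod 4), so quadratic reciprocity gives (67/97) = (97/67). Reduce: 97 ≡ 30 (mod 67). Now have (30/67).
Factor out 2: 30 = 2·15. Since 67 ≡ 3 (mod 8), (2/67) = -1. Now have -(15/67).
Both 15 ≡ 3 and 67 ≡ 3 (mod 4), so reciprocity gives (15/67) = -(67/15). Reduce: 67 ≡ 7 (mod 15). Now have (7/15).
Both 7 ≡ 3 and 15 ≡ 3 (mod 4), so reciprocity gives (7/15) = -(15/7). Reduce: 15 ≡ 1 (mod 7). Now have -(1/7).
(1/7) = 1. Collecting the sign factors: -1.
The Legendre symbol is -1, so x^2 ≡ 261 (mod 619) has no solution.

no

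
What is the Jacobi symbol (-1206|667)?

-1

Reduce the numerator: -1206 ≡ 128 (mod 667), so (-1206|667) = (128|667).
Factor out 2: 128 = 2^7. Since 667 ≡ 3 (mod 8), (2|667) = -1, and (2|667)^7 = -1. Now have -(1|667).
(1|667) = 1. Collecting the sign factors: -1.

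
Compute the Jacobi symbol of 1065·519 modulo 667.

By multiplicativity, (1065·519/667) = (1065/667)·(519/667).
First factor (1065/667):
Reduce the numerator: 1065 ≡ 398 (mod 667), so (1065/667) = (398/667).
Factor out 2: 398 = 2·199. Since 667 ≡ 3 (mod 8), (2/667) = -1. Now have -(199/667).
Both 199 ≡ 3 and 667 ≡ 3 (mod 4), so reciprocity gives (199/667) = -(667/199). Reduce: 667 ≡ 70 (mod 199). Now have (70/199).
Factor out 2: 70 = 2·35. Since 199 ≡ 7 (mod 8), (2/199) = +1. Now have (35/199).
Both 35 ≡ 3 and 199 ≡ 3 (mod 4), so reciprocity gives (35/199) = -(199/35). Reduce: 199 ≡ 24 (mod 35). Now have -(24/35).
Factor out 2: 24 = 2^3·3. Since 35 ≡ 3 (mod 8), (2/35) = -1, and (2/35)^3 = -1. Now have (3/35).
Both 3 ≡ 3 and 35 ≡ 3 (mod 4), so reciprocity gives (3/35) = -(35/3). Reduce: 35 ≡ 2 (mod 3). Now have -(2/3).
Factor out 2: 2 = 2. Since 3 ≡ 3 (mod 8), (2/3) = -1. Now have (1/3).
(1/3) = 1. Collecting the sign factors: 1.
Second factor (519/667):
Both 519 ≡ 3 and 667 ≡ 3 (mod 4), so reciprocity gives (519/667) = -(667/519). Reduce: 667 ≡ 148 (mod 519). Now have -(148/519).
Factor out 2: 148 = 2^2·37. Since 519 ≡ 7 (mod 8), (2/519) = +1, and (2/519)^2 = +1. Now have -(37/519).
37 ≡ 1 (mod 4), so quadratic reciprocity gives (37/519) = (519/37). Reduce: 519 ≡ 1 (mod 37). Now have -(1/37).
(1/37) = 1. Collecting the sign factors: -1.
Product: (1)·(-1) = -1.

-1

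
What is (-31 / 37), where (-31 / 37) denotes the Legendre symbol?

Reduce the numerator: -31 ≡ 6 (mod 37), so (-31 / 37) = (6 / 37).
Factor out 2: 6 = 2·3. Since 37 ≡ 5 (mod 8), (2 / 37) = -1. Now have -(3 / 37).
37 ≡ 1 (mod 4), so quadratic reciprocity gives (3 / 37) = (37 / 3). Reduce: 37 ≡ 1 (mod 3). Now have -(1 / 3).
(1 / 3) = 1. Collecting the sign factors: -1.

-1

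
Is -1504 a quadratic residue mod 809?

Reduce the numerator: -1504 ≡ 114 (mod 809), so (-1504/809) = (114/809).
Factor out 2: 114 = 2·57. Since 809 ≡ 1 (mod 8), (2/809) = +1. Now have (57/809).
57 ≡ 1 (mod 4), so quadratic reciprocity gives (57/809) = (809/57). Reduce: 809 ≡ 11 (mod 57). Now have (11/57).
57 ≡ 1 (mod 4), so quadratic reciprocity gives (11/57) = (57/11). Reduce: 57 ≡ 2 (mod 11). Now have (2/11).
Factor out 2: 2 = 2. Since 11 ≡ 3 (mod 8), (2/11) = -1. Now have -(1/11).
(1/11) = 1. Collecting the sign factors: -1.
(-1504/809) = -1, and 809 is prime, so -1504 is not a quadratic residue mod 809.

no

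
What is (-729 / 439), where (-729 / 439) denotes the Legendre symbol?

Reduce the numerator: -729 ≡ 149 (mod 439), so (-729 / 439) = (149 / 439).
149 ≡ 1 (mod 4), so quadratic reciprocity gives (149 / 439) = (439 / 149). Reduce: 439 ≡ 141 (mod 149). Now have (141 / 149).
141 ≡ 1 (mod 4), so quadratic reciprocity gives (141 / 149) = (149 / 141). Reduce: 149 ≡ 8 (mod 141). Now have (8 / 141).
Factor out 2: 8 = 2^3. Since 141 ≡ 5 (mod 8), (2 / 141) = -1, and (2 / 141)^3 = -1. Now have -(1 / 141).
(1 / 141) = 1. Collecting the sign factors: -1.

-1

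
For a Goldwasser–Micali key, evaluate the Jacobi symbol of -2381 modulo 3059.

-1

(-2381/3059)
  = (678/3059)    [-2381 ≡ 678 mod 3059]
  = -(339/3059)    [3059 ≡ 3 mod 8 ⇒ (2/3059) = -1]
  = (3059/339)    [QR: both ≡ 3 mod 4, sign flips]
  = (8/339)    [3059 ≡ 8 mod 339]
  = -(1/339)    [339 ≡ 3 mod 8 ⇒ (2/339)^3 = -1]
  = -1    [(1/339) = 1]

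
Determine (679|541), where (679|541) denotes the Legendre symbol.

(679|541)
  = (138|541)    [679 ≡ 138 mod 541]
  = -(69|541)    [541 ≡ 5 mod 8 ⇒ (2|541) = -1]
  = -(541|69)    [QR: 69 ≡ 1 mod 4, sign kept]
  = -(58|69)    [541 ≡ 58 mod 69]
  = (29|69)    [69 ≡ 5 mod 8 ⇒ (2|69) = -1]
  = (69|29)    [QR: 29 ≡ 1 mod 4, sign kept]
  = (11|29)    [69 ≡ 11 mod 29]
  = (29|11)    [QR: 29 ≡ 1 mod 4, sign kept]
  = (7|11)    [29 ≡ 7 mod 11]
  = -(11|7)    [QR: both ≡ 3 mod 4, sign flips]
  = -(4|7)    [11 ≡ 4 mod 7]
  = -(1|7)    [7 ≡ 7 mod 8 ⇒ (2|7)^2 = +1]
  = -1    [(1|7) = 1]

-1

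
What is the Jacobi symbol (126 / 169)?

(126 / 169)
  = (63 / 169)    [169 ≡ 1 mod 8 ⇒ (2 / 169) = +1]
  = (169 / 63)    [QR: 169 ≡ 1 mod 4, sign kept]
  = (43 / 63)    [169 ≡ 43 mod 63]
  = -(63 / 43)    [QR: both ≡ 3 mod 4, sign flips]
  = -(20 / 43)    [63 ≡ 20 mod 43]
  = -(5 / 43)    [43 ≡ 3 mod 8 ⇒ (2 / 43)^2 = +1]
  = -(43 / 5)    [QR: 5 ≡ 1 mod 4, sign kept]
  = -(3 / 5)    [43 ≡ 3 mod 5]
  = -(5 / 3)    [QR: 5 ≡ 1 mod 4, sign kept]
  = -(2 / 3)    [5 ≡ 2 mod 3]
  = (1 / 3)    [3 ≡ 3 mod 8 ⇒ (2 / 3) = -1]
  = 1    [(1 / 3) = 1]

1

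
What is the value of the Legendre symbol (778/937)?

1

Factor out 2: 778 = 2·389. Since 937 ≡ 1 (mod 8), (2/937) = +1. Now have (389/937).
389 ≡ 1 (mod 4), so quadratic reciprocity gives (389/937) = (937/389). Reduce: 937 ≡ 159 (mod 389). Now have (159/389).
389 ≡ 1 (mod 4), so quadratic reciprocity gives (159/389) = (389/159). Reduce: 389 ≡ 71 (mod 159). Now have (71/159).
Both 71 ≡ 3 and 159 ≡ 3 (mod 4), so reciprocity gives (71/159) = -(159/71). Reduce: 159 ≡ 17 (mod 71). Now have -(17/71).
17 ≡ 1 (mod 4), so quadratic reciprocity gives (17/71) = (71/17). Reduce: 71 ≡ 3 (mod 17). Now have -(3/17).
17 ≡ 1 (mod 4), so quadratic reciprocity gives (3/17) = (17/3). Reduce: 17 ≡ 2 (mod 3). Now have -(2/3).
Factor out 2: 2 = 2. Since 3 ≡ 3 (mod 8), (2/3) = -1. Now have (1/3).
(1/3) = 1. Collecting the sign factors: 1.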